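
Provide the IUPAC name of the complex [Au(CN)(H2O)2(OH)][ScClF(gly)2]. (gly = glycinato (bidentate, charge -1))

Scandium is always +3 in its complexes; the anion's ligand charges sum to -4, so the complex anion is 1−.
A 1:1 salt means the cation carries the equal and opposite charge, 1+.
Cation: ligand charges sum to -2; for the ion to be 1+, Au = +3.

diaquacyanohydroxogold(III) chlorofluorobis(glycinato)scandate(III)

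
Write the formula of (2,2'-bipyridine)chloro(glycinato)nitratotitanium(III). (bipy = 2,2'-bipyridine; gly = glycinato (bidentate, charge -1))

[Ti(bipy)Cl(gly)(NO3)]

Ligands: 1 nitrato (NO3, -1), 1 chloro (Cl, -1), 1 2,2'-bipyridine (bipy, neutral), 1 glycinato (gly, -1). Ligand charge sum = -3.
With Ti in oxidation state +3, the complex ion is [Ti...].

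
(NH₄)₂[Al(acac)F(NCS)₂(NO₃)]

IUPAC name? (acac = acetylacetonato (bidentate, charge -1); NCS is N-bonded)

ammonium (acetylacetonato)fluorodiisothiocyanatonitratoaluminate(III)

The 2 ammonium counter-ions carry a total charge of +2, so each complex ion is 2−.
Ligand charges: 1×acetylacetonato (-1 each), 1×nitrato (-1 each), 2×isothiocyanato (-1 each), 1×fluoro (-1 each); total -5. So Al + (-5) = 2−, giving Al = +3.
Ligands are named alphabetically: acetylacetonato before fluoro before isothiocyanato before nitrato.
The complex ion is anionic, so aluminium takes the -ate form aluminate(III).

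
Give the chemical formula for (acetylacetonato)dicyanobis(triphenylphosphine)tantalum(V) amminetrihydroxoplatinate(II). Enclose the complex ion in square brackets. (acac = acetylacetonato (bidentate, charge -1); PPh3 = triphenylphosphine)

Cation [Ta…]: ligand charges -3, Ta(V) ⇒ ion charge 2+.
Anion [Pt…]: ligand charges -3, Pt(II) ⇒ ion charge 1−.
One 2+ cation requires 2 of the 1− anion.

[Ta(acac)(CN)2(PPh3)2][Pt(NH3)(OH)3]2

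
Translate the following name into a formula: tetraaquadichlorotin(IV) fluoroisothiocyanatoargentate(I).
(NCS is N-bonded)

Cation [Sn…]: ligand charges -2, Sn(IV) ⇒ ion charge 2+.
Anion [Ag…]: ligand charges -2, Ag(I) ⇒ ion charge 1−.
One 2+ cation requires 2 of the 1− anion.

[SnCl2(H2O)4][AgF(NCS)]2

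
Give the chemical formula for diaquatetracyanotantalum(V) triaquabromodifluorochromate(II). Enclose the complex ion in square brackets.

Cation [Ta…]: ligand charges -4, Ta(V) ⇒ ion charge 1+.
Anion [Cr…]: ligand charges -3, Cr(II) ⇒ ion charge 1−.
One 1+ cation balances one 1− anion.

[Ta(CN)4(H2O)2][CrBrF2(H2O)3]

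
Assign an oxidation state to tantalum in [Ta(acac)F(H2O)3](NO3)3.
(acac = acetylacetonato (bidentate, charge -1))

+5

3 nitrate outside the brackets (-1 each) → the complex ion is 3+.
Ligand charges: 1×F = -1; 3×H2O neutral; 1×acac = -1; sum -2.
Ta + (-2) = 3+ ⇒ Ta is +5.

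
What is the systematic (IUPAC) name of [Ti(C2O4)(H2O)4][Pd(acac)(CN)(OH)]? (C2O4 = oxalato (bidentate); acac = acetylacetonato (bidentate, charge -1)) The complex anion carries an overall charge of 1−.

tetraaquaoxalatotitanium(III) (acetylacetonato)cyanohydroxopalladate(II)

Both ions are complex: the cation is named first with the plain metal name, the anion second with the -ate form; each ion's ligands are alphabetised independently.
The complex anion is given as 1−; its ligand charges sum to -3, so Pd = +2.
A 1:1 salt means the cation carries the equal and opposite charge, 1+.
Cation: ligand charges sum to -2; for the ion to be 1+, Ti = +3.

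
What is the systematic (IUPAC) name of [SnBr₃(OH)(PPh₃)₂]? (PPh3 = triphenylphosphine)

There is no counter-ion, so the complex is neutral overall.
Ligand charges: 3×bromo (-1 each), 2×triphenylphosphine (neutral), 1×hydroxo (-1 each); total -4. So Sn + (-4) = 0, giving Sn = +4.
Ligands are named alphabetically: bromo before hydroxo before triphenylphosphine.

tribromohydroxobis(triphenylphosphine)tin(IV)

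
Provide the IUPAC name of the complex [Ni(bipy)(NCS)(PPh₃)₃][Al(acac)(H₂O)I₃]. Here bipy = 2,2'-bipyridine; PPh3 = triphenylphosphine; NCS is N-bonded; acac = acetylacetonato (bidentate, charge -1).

(2,2'-bipyridine)isothiocyanatotris(triphenylphosphine)nickel(II) (acetylacetonato)aquatriiodoaluminate(III)

Both ions are complex: the cation is named first with the plain metal name, the anion second with the -ate form; each ion's ligands are alphabetised independently.
Aluminium is always +3 in its complexes; the anion's ligand charges sum to -4, so the complex anion is 1−.
A 1:1 salt means the cation carries the equal and opposite charge, 1+.
Cation: ligand charges sum to -1; for the ion to be 1+, Ni = +2.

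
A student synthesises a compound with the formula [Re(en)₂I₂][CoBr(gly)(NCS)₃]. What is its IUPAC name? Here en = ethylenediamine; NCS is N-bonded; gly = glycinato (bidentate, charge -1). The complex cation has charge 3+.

Both ions are complex: the cation is named first with the plain metal name, the anion second with the -ate form; each ion's ligands are alphabetised independently.
The complex cation is given as 3+; its ligand charges sum to -2, so Re = +5.
A 1:1 salt means the anion carries the equal and opposite charge, 3−.
Anion: ligand charges sum to -5; for the ion to be 3−, Co = +2.

bis(ethylenediamine)diiodorhenium(V) bromo(glycinato)triisothiocyanatocobaltate(II)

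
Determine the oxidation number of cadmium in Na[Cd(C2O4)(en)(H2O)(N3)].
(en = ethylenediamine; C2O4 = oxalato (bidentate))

+2

1 sodium outside the brackets (+1 each) → the complex ion is 1−.
Ligand charges: 1×H2O neutral; 1×en neutral; 1×C2O4 = -2; 1×N3 = -1; sum -3.
Cd + (-3) = 1− ⇒ Cd is +2.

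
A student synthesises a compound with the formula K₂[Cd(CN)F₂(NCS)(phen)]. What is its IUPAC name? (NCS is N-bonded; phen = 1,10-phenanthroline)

The 2 potassium counter-ions carry a total charge of +2, so each complex ion is 2−.
Ligand charges: 1×isothiocyanato (-1 each), 1×1,10-phenanthroline (neutral), 2×fluoro (-1 each), 1×cyano (-1 each); total -4. So Cd + (-4) = 2−, giving Cd = +2.
The complex ion is anionic, so cadmium takes the -ate form cadmate(II).

potassium cyanodifluoroisothiocyanato(1,10-phenanthroline)cadmate(II)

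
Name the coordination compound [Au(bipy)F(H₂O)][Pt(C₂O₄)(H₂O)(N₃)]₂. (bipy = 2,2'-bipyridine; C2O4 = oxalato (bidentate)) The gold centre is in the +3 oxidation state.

Both ions are complex: the cation is named first with the plain metal name, the anion second with the -ate form; each ion's ligands are alphabetised independently.
Au is given as +3; the cation's ligand charges sum to -1, so the complex cation is 2+.
With 2 anions per cation, each anion must be 2/2 = 1−.
Anion: ligand charges sum to -3; for the ion to be 1−, Pt = +2.

aqua(2,2'-bipyridine)fluorogold(III) aquaazidooxalatoplatinate(II)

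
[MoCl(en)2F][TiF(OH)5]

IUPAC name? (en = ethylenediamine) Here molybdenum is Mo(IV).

chlorobis(ethylenediamine)fluoromolybdenum(IV) fluoropentahydroxotitanate(IV)

Both ions are complex: the cation is named first with the plain metal name, the anion second with the -ate form; each ion's ligands are alphabetised independently.
Mo is given as +4; the cation's ligand charges sum to -2, so the complex cation is 2+.
A 1:1 salt means the anion carries the equal and opposite charge, 2−.
Anion: ligand charges sum to -6; for the ion to be 2−, Ti = +4.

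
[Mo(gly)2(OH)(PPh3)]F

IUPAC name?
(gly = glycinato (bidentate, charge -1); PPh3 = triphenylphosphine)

The 1 fluoride counter-ion carries a total charge of -1, so each complex ion is 1+.
Ligand charges: 1×hydroxo (-1 each), 2×glycinato (-1 each), 1×triphenylphosphine (neutral); total -3. So Mo + (-3) = 1+, giving Mo = +4.
Ligands are named alphabetically: glycinato before hydroxo before triphenylphosphine.

bis(glycinato)hydroxo(triphenylphosphine)molybdenum(IV) fluoride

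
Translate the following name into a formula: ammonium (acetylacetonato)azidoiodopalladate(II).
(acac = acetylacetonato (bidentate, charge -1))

NH4[Pd(acac)I(N3)]

Ligands: 1 azido (N3, -1), 1 acetylacetonato (acac, -1), 1 iodo (I, -1). Ligand charge sum = -3.
Charge balance with ammonium (+1) requires 1 complex ion per 1 ammonium.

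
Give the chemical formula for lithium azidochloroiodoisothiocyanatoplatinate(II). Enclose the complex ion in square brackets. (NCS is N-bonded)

Li2[PtClI(N3)(NCS)]

Ligands: 1 chloro (Cl, -1), 1 azido (N3, -1), 1 iodo (I, -1), 1 isothiocyanato (NCS, -1). Ligand charge sum = -4.
Charge balance with lithium (+1) requires 1 complex ion per 2 lithium.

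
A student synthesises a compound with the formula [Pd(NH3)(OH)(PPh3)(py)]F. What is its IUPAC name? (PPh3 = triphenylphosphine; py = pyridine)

The 1 fluoride counter-ion carries a total charge of -1, so each complex ion is 1+.
Ligand charges: 1×ammine (neutral), 1×hydroxo (-1 each), 1×triphenylphosphine (neutral), 1×pyridine (neutral); total -1. So Pd + (-1) = 1+, giving Pd = +2.
Ligands are named alphabetically: ammine before hydroxo before pyridine before triphenylphosphine.

amminehydroxo(pyridine)(triphenylphosphine)palladium(II) fluoride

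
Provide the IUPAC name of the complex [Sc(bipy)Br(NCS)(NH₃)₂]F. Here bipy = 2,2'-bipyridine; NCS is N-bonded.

The 1 fluoride counter-ion carries a total charge of -1, so each complex ion is 1+.
Ligand charges: 1×2,2'-bipyridine (neutral), 2×ammine (neutral), 1×bromo (-1 each), 1×isothiocyanato (-1 each); total -2. So Sc + (-2) = 1+, giving Sc = +3.
Ligands are named alphabetically: ammine before bipyridine before bromo before isothiocyanato.

diammine(2,2'-bipyridine)bromoisothiocyanatoscandium(III) fluoride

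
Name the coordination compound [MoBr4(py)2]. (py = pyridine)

There is no counter-ion, so the complex is neutral overall.
Ligand charges: 2×pyridine (neutral), 4×bromo (-1 each); total -4. So Mo + (-4) = 0, giving Mo = +4.
Ligands are named alphabetically: bromo before pyridine.

tetrabromobis(pyridine)molybdenum(IV)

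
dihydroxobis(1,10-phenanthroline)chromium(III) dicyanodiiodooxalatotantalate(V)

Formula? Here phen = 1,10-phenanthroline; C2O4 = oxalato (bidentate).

[Cr(OH)2(phen)2][Ta(C2O4)(CN)2I2]

Cation [Cr…]: ligand charges -2, Cr(III) ⇒ ion charge 1+.
Anion [Ta…]: ligand charges -6, Ta(V) ⇒ ion charge 1−.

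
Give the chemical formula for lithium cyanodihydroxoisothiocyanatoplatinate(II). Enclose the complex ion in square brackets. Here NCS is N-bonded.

Li2[Pt(CN)(NCS)(OH)2]

Ligands: 2 hydroxo (OH, -1), 1 isothiocyanato (NCS, -1), 1 cyano (CN, -1). Ligand charge sum = -4.
Charge balance with lithium (+1) requires 1 complex ion per 2 lithium.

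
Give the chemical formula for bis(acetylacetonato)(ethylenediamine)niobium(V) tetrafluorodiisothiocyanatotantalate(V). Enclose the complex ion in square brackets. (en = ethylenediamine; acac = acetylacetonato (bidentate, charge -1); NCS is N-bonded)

[Nb(acac)2(en)][TaF4(NCS)2]3

Cation [Nb…]: ligand charges -2, Nb(V) ⇒ ion charge 3+.
Anion [Ta…]: ligand charges -6, Ta(V) ⇒ ion charge 1−.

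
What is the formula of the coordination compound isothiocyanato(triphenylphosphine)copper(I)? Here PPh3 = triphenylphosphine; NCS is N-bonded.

Ligands: 1 triphenylphosphine (PPh3, neutral), 1 isothiocyanato (NCS, -1). Ligand charge sum = -1.
With Cu in oxidation state +1, the complex ion is [Cu...].

[Cu(NCS)(PPh3)]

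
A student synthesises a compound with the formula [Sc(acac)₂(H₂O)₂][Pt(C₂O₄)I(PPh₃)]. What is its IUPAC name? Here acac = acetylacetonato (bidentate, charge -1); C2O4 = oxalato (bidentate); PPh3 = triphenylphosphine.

bis(acetylacetonato)diaquascandium(III) iodooxalato(triphenylphosphine)platinate(II)

Both ions are complex: the cation is named first with the plain metal name, the anion second with the -ate form; each ion's ligands are alphabetised independently.
Scandium is always +3 in its complexes; the cation's ligand charges sum to -2, so the complex cation is 1+.
A 1:1 salt means the anion carries the equal and opposite charge, 1−.
Anion: ligand charges sum to -3; for the ion to be 1−, Pt = +2.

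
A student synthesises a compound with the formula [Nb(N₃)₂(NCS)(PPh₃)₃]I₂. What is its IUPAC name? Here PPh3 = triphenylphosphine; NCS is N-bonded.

diazidoisothiocyanatotris(triphenylphosphine)niobium(V) iodide

The 2 iodide counter-ions carry a total charge of -2, so each complex ion is 2+.
Ligand charges: 2×azido (-1 each), 3×triphenylphosphine (neutral), 1×isothiocyanato (-1 each); total -3. So Nb + (-3) = 2+, giving Nb = +5.
Ligands are named alphabetically: azido before isothiocyanato before triphenylphosphine.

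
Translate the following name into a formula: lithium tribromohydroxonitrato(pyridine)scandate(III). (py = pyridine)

Li2[ScBr3(NO3)(OH)(py)]

Ligands: 1 hydroxo (OH, -1), 1 pyridine (py, neutral), 3 bromo (Br, -1), 1 nitrato (NO3, -1). Ligand charge sum = -5.
Charge balance with lithium (+1) requires 1 complex ion per 2 lithium.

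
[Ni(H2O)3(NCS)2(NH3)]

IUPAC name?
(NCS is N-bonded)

amminetriaquadiisothiocyanatonickel(II)

There is no counter-ion, so the complex is neutral overall.
Ligand charges: 2×isothiocyanato (-1 each), 1×ammine (neutral), 3×aqua (neutral); total -2. So Ni + (-2) = 0, giving Ni = +2.
Ligands are named alphabetically: ammine before aqua before isothiocyanato.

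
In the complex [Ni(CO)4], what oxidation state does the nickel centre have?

0

No counter-ion: the bracketed complex is neutral.
Ligand charges: 4×CO neutral; sum 0.
Ni + (0) = 0 ⇒ Ni is 0.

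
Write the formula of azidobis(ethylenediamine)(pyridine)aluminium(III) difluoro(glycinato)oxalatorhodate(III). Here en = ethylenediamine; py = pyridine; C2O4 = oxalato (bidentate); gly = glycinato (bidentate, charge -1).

[Al(en)2(N3)(py)][Rh(C2O4)F2(gly)]

Cation [Al…]: ligand charges -1, Al(III) ⇒ ion charge 2+.
Anion [Rh…]: ligand charges -5, Rh(III) ⇒ ion charge 2−.
One 2+ cation balances one 2− anion.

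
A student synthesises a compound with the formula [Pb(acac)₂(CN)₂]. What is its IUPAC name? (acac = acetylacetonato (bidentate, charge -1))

bis(acetylacetonato)dicyanolead(IV)

There is no counter-ion, so the complex is neutral overall.
Ligand charges: 2×acetylacetonato (-1 each), 2×cyano (-1 each); total -4. So Pb + (-4) = 0, giving Pb = +4.
Ligands are named alphabetically: acetylacetonato before cyano.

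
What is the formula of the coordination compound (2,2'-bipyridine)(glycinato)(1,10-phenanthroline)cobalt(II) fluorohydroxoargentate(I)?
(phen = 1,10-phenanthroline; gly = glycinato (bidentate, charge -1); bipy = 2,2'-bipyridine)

[Co(bipy)(gly)(phen)][AgF(OH)]

Cation [Co…]: ligand charges -1, Co(II) ⇒ ion charge 1+.
Anion [Ag…]: ligand charges -2, Ag(I) ⇒ ion charge 1−.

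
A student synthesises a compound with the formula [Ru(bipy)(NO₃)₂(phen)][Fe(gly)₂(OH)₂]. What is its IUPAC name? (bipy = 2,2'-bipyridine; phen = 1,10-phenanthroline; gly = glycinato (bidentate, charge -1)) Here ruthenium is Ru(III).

Both ions are complex: the cation is named first with the plain metal name, the anion second with the -ate form; each ion's ligands are alphabetised independently.
Ru is given as +3; the cation's ligand charges sum to -2, so the complex cation is 1+.
A 1:1 salt means the anion carries the equal and opposite charge, 1−.
Anion: ligand charges sum to -4; for the ion to be 1−, Fe = +3.

(2,2'-bipyridine)dinitrato(1,10-phenanthroline)ruthenium(III) bis(glycinato)dihydroxoferrate(III)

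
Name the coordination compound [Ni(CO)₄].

There is no counter-ion, so the complex is neutral overall.
Ligand charges: 4×carbonyl (neutral); total 0. So Ni + (0) = 0, giving Ni = 0.

tetracarbonylnickel(0)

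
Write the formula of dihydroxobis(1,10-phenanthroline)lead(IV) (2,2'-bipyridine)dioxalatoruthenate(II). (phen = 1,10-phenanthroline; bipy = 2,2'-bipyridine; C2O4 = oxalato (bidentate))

Cation [Pb…]: ligand charges -2, Pb(IV) ⇒ ion charge 2+.
Anion [Ru…]: ligand charges -4, Ru(II) ⇒ ion charge 2−.
One 2+ cation balances one 2− anion.

[Pb(OH)2(phen)2][Ru(bipy)(C2O4)2]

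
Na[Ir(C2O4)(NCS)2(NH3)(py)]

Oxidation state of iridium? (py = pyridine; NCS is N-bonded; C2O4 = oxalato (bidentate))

+3

1 sodium outside the brackets (+1 each) → the complex ion is 1−.
Ligand charges: 1×py neutral; 2×NCS = -2; 1×NH3 neutral; 1×C2O4 = -2; sum -4.
Ir + (-4) = 1− ⇒ Ir is +3.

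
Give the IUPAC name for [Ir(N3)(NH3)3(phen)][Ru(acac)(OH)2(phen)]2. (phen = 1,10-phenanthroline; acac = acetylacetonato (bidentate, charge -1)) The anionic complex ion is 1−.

Both ions are complex: the cation is named first with the plain metal name, the anion second with the -ate form; each ion's ligands are alphabetised independently.
The complex anion is given as 1−; its ligand charges sum to -3, so Ru = +2.
With 2 anions per cation, the cation must be 2×1 = 2+.
Cation: ligand charges sum to -1; for the ion to be 2+, Ir = +3.

triammineazido(1,10-phenanthroline)iridium(III) (acetylacetonato)dihydroxo(1,10-phenanthroline)ruthenate(II)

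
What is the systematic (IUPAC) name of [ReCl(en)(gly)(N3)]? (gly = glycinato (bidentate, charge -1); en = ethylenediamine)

There is no counter-ion, so the complex is neutral overall.
Ligand charges: 1×glycinato (-1 each), 1×chloro (-1 each), 1×azido (-1 each), 1×ethylenediamine (neutral); total -3. So Re + (-3) = 0, giving Re = +3.
Ligands are named alphabetically: azido before chloro before ethylenediamine before glycinato.

azidochloro(ethylenediamine)(glycinato)rhenium(III)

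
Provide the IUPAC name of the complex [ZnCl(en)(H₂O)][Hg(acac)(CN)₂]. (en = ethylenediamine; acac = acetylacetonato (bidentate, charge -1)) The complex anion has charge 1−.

The complex anion is given as 1−; its ligand charges sum to -3, so Hg = +2.
A 1:1 salt means the cation carries the equal and opposite charge, 1+.
Cation: ligand charges sum to -1; for the ion to be 1+, Zn = +2.

aquachloro(ethylenediamine)zinc(II) (acetylacetonato)dicyanomercurate(II)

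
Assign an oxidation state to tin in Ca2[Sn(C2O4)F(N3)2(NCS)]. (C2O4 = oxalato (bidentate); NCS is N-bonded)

2 calcium outside the brackets (+2 each) → the complex ion is 4−.
Ligand charges: 1×F = -1; 1×C2O4 = -2; 2×N3 = -2; 1×NCS = -1; sum -6.
Sn + (-6) = 4− ⇒ Sn is +2.

+2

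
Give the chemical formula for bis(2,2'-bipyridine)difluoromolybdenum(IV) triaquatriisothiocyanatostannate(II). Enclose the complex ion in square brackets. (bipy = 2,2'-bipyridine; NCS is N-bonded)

Cation [Mo…]: ligand charges -2, Mo(IV) ⇒ ion charge 2+.
Anion [Sn…]: ligand charges -3, Sn(II) ⇒ ion charge 1−.
One 2+ cation requires 2 of the 1− anion.

[Mo(bipy)2F2][Sn(H2O)3(NCS)3]2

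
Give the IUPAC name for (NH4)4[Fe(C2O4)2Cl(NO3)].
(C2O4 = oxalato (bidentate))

The 4 ammonium counter-ions carry a total charge of +4, so each complex ion is 4−.
Ligand charges: 2×oxalato (-2 each), 1×nitrato (-1 each), 1×chloro (-1 each); total -6. So Fe + (-6) = 4−, giving Fe = +2.
Ligands are named alphabetically: chloro before nitrato before oxalato.
The complex ion is anionic, so iron takes the -ate form ferrate(II).

ammonium chloronitratodioxalatoferrate(II)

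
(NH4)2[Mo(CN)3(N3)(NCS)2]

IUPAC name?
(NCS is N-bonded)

The 2 ammonium counter-ions carry a total charge of +2, so each complex ion is 2−.
Ligand charges: 3×cyano (-1 each), 2×isothiocyanato (-1 each), 1×azido (-1 each); total -6. So Mo + (-6) = 2−, giving Mo = +4.
Ligands are named alphabetically: azido before cyano before isothiocyanato.
The complex ion is anionic, so molybdenum takes the -ate form molybdate(IV).

ammonium azidotricyanodiisothiocyanatomolybdate(IV)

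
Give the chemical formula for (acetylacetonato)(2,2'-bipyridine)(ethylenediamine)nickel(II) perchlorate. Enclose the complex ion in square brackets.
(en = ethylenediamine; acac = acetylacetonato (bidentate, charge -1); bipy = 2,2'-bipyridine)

Ligands: 1 ethylenediamine (en, neutral), 1 acetylacetonato (acac, -1), 1 2,2'-bipyridine (bipy, neutral). Ligand charge sum = -1.
With Ni in oxidation state +2, the complex ion is [Ni...]^1+.
Charge balance with perchlorate (-1) requires 1 complex ion per 1 perchlorate.

[Ni(acac)(bipy)(en)]ClO4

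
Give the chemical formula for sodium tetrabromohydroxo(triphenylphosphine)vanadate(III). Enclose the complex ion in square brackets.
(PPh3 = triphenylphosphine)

Ligands: 1 hydroxo (OH, -1), 1 triphenylphosphine (PPh3, neutral), 4 bromo (Br, -1). Ligand charge sum = -5.
With V in oxidation state +3, the complex ion is [V...]^2−.
Charge balance with sodium (+1) requires 1 complex ion per 2 sodium.

Na2[VBr4(OH)(PPh3)]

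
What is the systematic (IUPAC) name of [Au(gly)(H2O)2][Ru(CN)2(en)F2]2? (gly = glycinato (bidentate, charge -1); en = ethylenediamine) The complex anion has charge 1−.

Both ions are complex: the cation is named first with the plain metal name, the anion second with the -ate form; each ion's ligands are alphabetised independently.
The complex anion is given as 1−; its ligand charges sum to -4, so Ru = +3.
With 2 anions per cation, the cation must be 2×1 = 2+.
Cation: ligand charges sum to -1; for the ion to be 2+, Au = +3.

diaqua(glycinato)gold(III) dicyano(ethylenediamine)difluororuthenate(III)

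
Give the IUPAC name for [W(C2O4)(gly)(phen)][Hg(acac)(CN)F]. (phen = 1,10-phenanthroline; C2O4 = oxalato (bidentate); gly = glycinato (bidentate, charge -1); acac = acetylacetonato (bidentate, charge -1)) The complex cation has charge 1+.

The complex cation is given as 1+; its ligand charges sum to -3, so W = +4.
A 1:1 salt means the anion carries the equal and opposite charge, 1−.
Anion: ligand charges sum to -3; for the ion to be 1−, Hg = +2.

(glycinato)oxalato(1,10-phenanthroline)tungsten(IV) (acetylacetonato)cyanofluoromercurate(II)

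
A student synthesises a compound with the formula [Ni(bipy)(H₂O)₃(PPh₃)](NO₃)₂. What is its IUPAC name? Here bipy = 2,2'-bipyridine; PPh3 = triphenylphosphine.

triaqua(2,2'-bipyridine)(triphenylphosphine)nickel(II) nitrate

The 2 nitrate counter-ions carry a total charge of -2, so each complex ion is 2+.
Ligand charges: 1×2,2'-bipyridine (neutral), 3×aqua (neutral), 1×triphenylphosphine (neutral); total 0. So Ni + (0) = 2+, giving Ni = +2.
Ligands are named alphabetically: aqua before bipyridine before triphenylphosphine.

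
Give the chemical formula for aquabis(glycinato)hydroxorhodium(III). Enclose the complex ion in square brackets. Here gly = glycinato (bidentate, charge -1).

Ligands: 2 glycinato (gly, -1), 1 hydroxo (OH, -1), 1 aqua (H2O, neutral). Ligand charge sum = -3.
With Rh in oxidation state +3, the complex ion is [Rh...].

[Rh(gly)2(H2O)(OH)]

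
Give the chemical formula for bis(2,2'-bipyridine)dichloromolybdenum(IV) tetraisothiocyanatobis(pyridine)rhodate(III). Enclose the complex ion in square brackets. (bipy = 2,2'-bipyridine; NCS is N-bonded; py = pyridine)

[Mo(bipy)2Cl2][Rh(NCS)4(py)2]2

Cation [Mo…]: ligand charges -2, Mo(IV) ⇒ ion charge 2+.
Anion [Rh…]: ligand charges -4, Rh(III) ⇒ ion charge 1−.
One 2+ cation requires 2 of the 1− anion.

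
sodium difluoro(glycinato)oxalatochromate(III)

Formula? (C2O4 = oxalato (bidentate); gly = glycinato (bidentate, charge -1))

Ligands: 1 oxalato (C2O4, -2), 2 fluoro (F, -1), 1 glycinato (gly, -1). Ligand charge sum = -5.
With Cr in oxidation state +3, the complex ion is [Cr...]^2−.
Charge balance with sodium (+1) requires 1 complex ion per 2 sodium.

Na2[Cr(C2O4)F2(gly)]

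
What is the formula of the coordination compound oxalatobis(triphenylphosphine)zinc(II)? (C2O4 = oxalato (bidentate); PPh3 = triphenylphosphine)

[Zn(C2O4)(PPh3)2]

Ligands: 1 oxalato (C2O4, -2), 2 triphenylphosphine (PPh3, neutral). Ligand charge sum = -2.
With Zn in oxidation state +2, the complex ion is [Zn...].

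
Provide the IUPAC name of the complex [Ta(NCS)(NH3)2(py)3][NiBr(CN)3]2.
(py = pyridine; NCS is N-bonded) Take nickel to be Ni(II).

diammineisothiocyanatotris(pyridine)tantalum(V) bromotricyanonickelate(II)

Ni is given as +2; the anion's ligand charges sum to -4, so the complex anion is 2−.
With 2 anions per cation, the cation must be 2×2 = 4+.
Cation: ligand charges sum to -1; for the ion to be 4+, Ta = +5.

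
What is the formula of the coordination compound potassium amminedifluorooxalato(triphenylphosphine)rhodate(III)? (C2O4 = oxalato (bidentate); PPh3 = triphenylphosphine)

K[Rh(C2O4)F2(NH3)(PPh3)]

Ligands: 1 ammine (NH3, neutral), 2 fluoro (F, -1), 1 oxalato (C2O4, -2), 1 triphenylphosphine (PPh3, neutral). Ligand charge sum = -4.
With Rh in oxidation state +3, the complex ion is [Rh...]^1−.
Charge balance with potassium (+1) requires 1 complex ion per 1 potassium.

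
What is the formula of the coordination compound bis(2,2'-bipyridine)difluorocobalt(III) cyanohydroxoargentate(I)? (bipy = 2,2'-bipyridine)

Cation [Co…]: ligand charges -2, Co(III) ⇒ ion charge 1+.
Anion [Ag…]: ligand charges -2, Ag(I) ⇒ ion charge 1−.
One 1+ cation balances one 1− anion.

[Co(bipy)2F2][Ag(CN)(OH)]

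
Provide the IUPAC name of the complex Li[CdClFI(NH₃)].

lithium amminechlorofluoroiodocadmate(II)

The 1 lithium counter-ion carries a total charge of +1, so each complex ion is 1−.
Ligand charges: 1×fluoro (-1 each), 1×ammine (neutral), 1×chloro (-1 each), 1×iodo (-1 each); total -3. So Cd + (-3) = 1−, giving Cd = +2.
Ligands are named alphabetically: ammine before chloro before fluoro before iodo.
The complex ion is anionic, so cadmium takes the -ate form cadmate(II).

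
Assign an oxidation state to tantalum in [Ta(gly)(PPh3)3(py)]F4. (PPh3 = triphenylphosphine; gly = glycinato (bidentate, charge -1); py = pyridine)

+5

4 fluoride outside the brackets (-1 each) → the complex ion is 4+.
Ligand charges: 3×PPh3 neutral; 1×gly = -1; 1×py neutral; sum -1.
Ta + (-1) = 4+ ⇒ Ta is +5.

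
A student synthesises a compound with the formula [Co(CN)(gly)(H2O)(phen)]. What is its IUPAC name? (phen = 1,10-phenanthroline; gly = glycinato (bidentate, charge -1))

There is no counter-ion, so the complex is neutral overall.
Ligand charges: 1×1,10-phenanthroline (neutral), 1×cyano (-1 each), 1×glycinato (-1 each), 1×aqua (neutral); total -2. So Co + (-2) = 0, giving Co = +2.
Ligands are named alphabetically: aqua before cyano before glycinato before phenanthroline.

aquacyano(glycinato)(1,10-phenanthroline)cobalt(II)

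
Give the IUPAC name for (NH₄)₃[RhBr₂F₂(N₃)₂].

ammonium diazidodibromodifluororhodate(III)

The 3 ammonium counter-ions carry a total charge of +3, so each complex ion is 3−.
Ligand charges: 2×fluoro (-1 each), 2×azido (-1 each), 2×bromo (-1 each); total -6. So Rh + (-6) = 3−, giving Rh = +3.
Ligands are named alphabetically: azido before bromo before fluoro.
The complex ion is anionic, so rhodium takes the -ate form rhodate(III).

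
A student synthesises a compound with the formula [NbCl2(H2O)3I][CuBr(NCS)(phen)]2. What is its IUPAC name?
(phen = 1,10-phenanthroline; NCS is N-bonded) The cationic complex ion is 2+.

triaquadichloroiodoniobium(V) bromoisothiocyanato(1,10-phenanthroline)cuprate(I)

Both ions are complex: the cation is named first with the plain metal name, the anion second with the -ate form; each ion's ligands are alphabetised independently.
The complex cation is given as 2+; its ligand charges sum to -3, so Nb = +5.
With 2 anions per cation, each anion must be 2/2 = 1−.
Anion: ligand charges sum to -2; for the ion to be 1−, Cu = +1.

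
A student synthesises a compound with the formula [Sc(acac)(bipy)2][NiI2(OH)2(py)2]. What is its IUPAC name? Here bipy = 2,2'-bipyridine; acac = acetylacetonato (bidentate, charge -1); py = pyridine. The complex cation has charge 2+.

The complex cation is given as 2+; its ligand charges sum to -1, so Sc = +3.
A 1:1 salt means the anion carries the equal and opposite charge, 2−.
Anion: ligand charges sum to -4; for the ion to be 2−, Ni = +2.

(acetylacetonato)bis(2,2'-bipyridine)scandium(III) dihydroxodiiodobis(pyridine)nickelate(II)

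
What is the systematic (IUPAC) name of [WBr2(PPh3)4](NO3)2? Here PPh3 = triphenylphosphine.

The 2 nitrate counter-ions carry a total charge of -2, so each complex ion is 2+.
Ligand charges: 4×triphenylphosphine (neutral), 2×bromo (-1 each); total -2. So W + (-2) = 2+, giving W = +4.
Ligands are named alphabetically: bromo before triphenylphosphine.

dibromotetrakis(triphenylphosphine)tungsten(IV) nitrate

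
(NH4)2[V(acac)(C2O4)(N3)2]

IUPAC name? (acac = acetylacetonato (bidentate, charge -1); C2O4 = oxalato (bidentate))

ammonium (acetylacetonato)diazidooxalatovanadate(III)

The 2 ammonium counter-ions carry a total charge of +2, so each complex ion is 2−.
Ligand charges: 2×azido (-1 each), 1×acetylacetonato (-1 each), 1×oxalato (-2 each); total -5. So V + (-5) = 2−, giving V = +3.
Ligands are named alphabetically: acetylacetonato before azido before oxalato.
The complex ion is anionic, so vanadium takes the -ate form vanadate(III).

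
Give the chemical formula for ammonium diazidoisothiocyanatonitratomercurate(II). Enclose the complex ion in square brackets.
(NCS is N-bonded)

(NH4)2[Hg(N3)2(NCS)(NO3)]

Ligands: 1 nitrato (NO3, -1), 2 azido (N3, -1), 1 isothiocyanato (NCS, -1). Ligand charge sum = -4.
With Hg in oxidation state +2, the complex ion is [Hg...]^2−.
Charge balance with ammonium (+1) requires 1 complex ion per 2 ammonium.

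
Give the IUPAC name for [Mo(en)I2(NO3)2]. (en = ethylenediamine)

There is no counter-ion, so the complex is neutral overall.
Ligand charges: 2×iodo (-1 each), 1×ethylenediamine (neutral), 2×nitrato (-1 each); total -4. So Mo + (-4) = 0, giving Mo = +4.
Ligands are named alphabetically: ethylenediamine before iodo before nitrato.

(ethylenediamine)diiododinitratomolybdenum(IV)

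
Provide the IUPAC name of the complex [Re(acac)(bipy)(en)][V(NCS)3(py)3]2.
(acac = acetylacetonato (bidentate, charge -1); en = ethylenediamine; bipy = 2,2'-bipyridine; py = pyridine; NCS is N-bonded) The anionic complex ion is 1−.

Both ions are complex: the cation is named first with the plain metal name, the anion second with the -ate form; each ion's ligands are alphabetised independently.
The complex anion is given as 1−; its ligand charges sum to -3, so V = +2.
With 2 anions per cation, the cation must be 2×1 = 2+.
Cation: ligand charges sum to -1; for the ion to be 2+, Re = +3.

(acetylacetonato)(2,2'-bipyridine)(ethylenediamine)rhenium(III) triisothiocyanatotris(pyridine)vanadate(II)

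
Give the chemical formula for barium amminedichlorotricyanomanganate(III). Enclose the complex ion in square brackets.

Ba[MnCl2(CN)3(NH3)]

Ligands: 3 cyano (CN, -1), 1 ammine (NH3, neutral), 2 chloro (Cl, -1). Ligand charge sum = -5.
With Mn in oxidation state +3, the complex ion is [Mn...]^2−.
Charge balance with barium (+2) requires 1 complex ion per 1 barium.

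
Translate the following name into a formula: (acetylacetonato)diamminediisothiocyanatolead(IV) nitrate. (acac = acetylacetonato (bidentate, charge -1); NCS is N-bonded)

Ligands: 1 acetylacetonato (acac, -1), 2 ammine (NH3, neutral), 2 isothiocyanato (NCS, -1). Ligand charge sum = -3.
With Pb in oxidation state +4, the complex ion is [Pb...]^1+.
Charge balance with nitrate (-1) requires 1 complex ion per 1 nitrate.

[Pb(acac)(NCS)2(NH3)2]NO3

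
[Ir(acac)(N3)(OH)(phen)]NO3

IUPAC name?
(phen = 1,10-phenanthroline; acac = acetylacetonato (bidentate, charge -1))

The 1 nitrate counter-ion carries a total charge of -1, so each complex ion is 1+.
Ligand charges: 1×hydroxo (-1 each), 1×1,10-phenanthroline (neutral), 1×acetylacetonato (-1 each), 1×azido (-1 each); total -3. So Ir + (-3) = 1+, giving Ir = +4.
Ligands are named alphabetically: acetylacetonato before azido before hydroxo before phenanthroline.

(acetylacetonato)azidohydroxo(1,10-phenanthroline)iridium(IV) nitrate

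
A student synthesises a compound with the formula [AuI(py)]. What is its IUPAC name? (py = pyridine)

There is no counter-ion, so the complex is neutral overall.
Ligand charges: 1×iodo (-1 each), 1×pyridine (neutral); total -1. So Au + (-1) = 0, giving Au = +1.
Ligands are named alphabetically: iodo before pyridine.

iodo(pyridine)gold(I)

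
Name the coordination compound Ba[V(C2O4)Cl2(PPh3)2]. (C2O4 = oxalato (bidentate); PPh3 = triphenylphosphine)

barium dichlorooxalatobis(triphenylphosphine)vanadate(II)

The 1 barium counter-ion carries a total charge of +2, so each complex ion is 2−.
Ligand charges: 1×oxalato (-2 each), 2×chloro (-1 each), 2×triphenylphosphine (neutral); total -4. So V + (-4) = 2−, giving V = +2.
The complex ion is anionic, so vanadium takes the -ate form vanadate(II).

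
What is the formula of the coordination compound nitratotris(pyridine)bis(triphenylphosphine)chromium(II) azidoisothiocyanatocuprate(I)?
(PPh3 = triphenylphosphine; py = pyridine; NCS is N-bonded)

[Cr(NO3)(PPh3)2(py)3][Cu(N3)(NCS)]

Cation [Cr…]: ligand charges -1, Cr(II) ⇒ ion charge 1+.
Anion [Cu…]: ligand charges -2, Cu(I) ⇒ ion charge 1−.
One 1+ cation balances one 1− anion.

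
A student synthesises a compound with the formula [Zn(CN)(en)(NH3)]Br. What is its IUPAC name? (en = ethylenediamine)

The 1 bromide counter-ion carries a total charge of -1, so each complex ion is 1+.
Ligand charges: 1×cyano (-1 each), 1×ethylenediamine (neutral), 1×ammine (neutral); total -1. So Zn + (-1) = 1+, giving Zn = +2.
Ligands are named alphabetically: ammine before cyano before ethylenediamine.

amminecyano(ethylenediamine)zinc(II) bromide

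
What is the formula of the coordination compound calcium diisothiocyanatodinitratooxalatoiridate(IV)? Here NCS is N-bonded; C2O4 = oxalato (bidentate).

Ca[Ir(C2O4)(NCS)2(NO3)2]

Ligands: 2 nitrato (NO3, -1), 2 isothiocyanato (NCS, -1), 1 oxalato (C2O4, -2). Ligand charge sum = -6.
With Ir in oxidation state +4, the complex ion is [Ir...]^2−.
Charge balance with calcium (+2) requires 1 complex ion per 1 calcium.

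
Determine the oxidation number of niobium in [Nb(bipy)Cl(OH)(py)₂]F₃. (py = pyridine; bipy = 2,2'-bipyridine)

+5

3 fluoride outside the brackets (-1 each) → the complex ion is 3+.
Ligand charges: 1×OH = -1; 2×py neutral; 1×bipy neutral; 1×Cl = -1; sum -2.
Nb + (-2) = 3+ ⇒ Nb is +5.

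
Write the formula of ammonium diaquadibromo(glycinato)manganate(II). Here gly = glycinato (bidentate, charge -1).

Ligands: 2 aqua (H2O, neutral), 2 bromo (Br, -1), 1 glycinato (gly, -1). Ligand charge sum = -3.
Charge balance with ammonium (+1) requires 1 complex ion per 1 ammonium.

NH4[MnBr2(gly)(H2O)2]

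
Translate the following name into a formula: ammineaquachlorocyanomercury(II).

Ligands: 1 aqua (H2O, neutral), 1 ammine (NH3, neutral), 1 cyano (CN, -1), 1 chloro (Cl, -1). Ligand charge sum = -2.
With Hg in oxidation state +2, the complex ion is [Hg...].

[HgCl(CN)(H2O)(NH3)]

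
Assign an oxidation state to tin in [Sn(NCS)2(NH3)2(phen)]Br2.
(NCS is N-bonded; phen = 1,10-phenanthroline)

+4

2 bromide outside the brackets (-1 each) → the complex ion is 2+.
Ligand charges: 2×NCS = -2; 1×phen neutral; 2×NH3 neutral; sum -2.
Sn + (-2) = 2+ ⇒ Sn is +4.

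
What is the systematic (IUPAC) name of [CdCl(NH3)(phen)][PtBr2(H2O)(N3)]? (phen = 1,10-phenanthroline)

amminechloro(1,10-phenanthroline)cadmium(II) aquaazidodibromoplatinate(II)

Both ions are complex: the cation is named first with the plain metal name, the anion second with the -ate form; each ion's ligands are alphabetised independently.
Cadmium is always +2 in its complexes; the cation's ligand charges sum to -1, so the complex cation is 1+.
A 1:1 salt means the anion carries the equal and opposite charge, 1−.
Anion: ligand charges sum to -3; for the ion to be 1−, Pt = +2.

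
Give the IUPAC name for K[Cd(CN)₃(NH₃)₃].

potassium triamminetricyanocadmate(II)

The 1 potassium counter-ion carries a total charge of +1, so each complex ion is 1−.
Ligand charges: 3×cyano (-1 each), 3×ammine (neutral); total -3. So Cd + (-3) = 1−, giving Cd = +2.
The complex ion is anionic, so cadmium takes the -ate form cadmate(II).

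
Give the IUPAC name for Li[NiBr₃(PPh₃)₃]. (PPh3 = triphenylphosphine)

The 1 lithium counter-ion carries a total charge of +1, so each complex ion is 1−.
Ligand charges: 3×bromo (-1 each), 3×triphenylphosphine (neutral); total -3. So Ni + (-3) = 1−, giving Ni = +2.
The complex ion is anionic, so nickel takes the -ate form nickelate(II).

lithium tribromotris(triphenylphosphine)nickelate(II)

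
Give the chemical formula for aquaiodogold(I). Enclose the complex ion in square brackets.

Ligands: 1 aqua (H2O, neutral), 1 iodo (I, -1). Ligand charge sum = -1.
With Au in oxidation state +1, the complex ion is [Au...].

[Au(H2O)I]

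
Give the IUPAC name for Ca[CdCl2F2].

The 1 calcium counter-ion carries a total charge of +2, so each complex ion is 2−.
Ligand charges: 2×fluoro (-1 each), 2×chloro (-1 each); total -4. So Cd + (-4) = 2−, giving Cd = +2.
The complex ion is anionic, so cadmium takes the -ate form cadmate(II).

calcium dichlorodifluorocadmate(II)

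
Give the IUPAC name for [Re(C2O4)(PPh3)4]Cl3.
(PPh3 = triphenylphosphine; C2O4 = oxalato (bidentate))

oxalatotetrakis(triphenylphosphine)rhenium(V) chloride

The 3 chloride counter-ions carry a total charge of -3, so each complex ion is 3+.
Ligand charges: 4×triphenylphosphine (neutral), 1×oxalato (-2 each); total -2. So Re + (-2) = 3+, giving Re = +5.
Ligands are named alphabetically: oxalato before triphenylphosphine.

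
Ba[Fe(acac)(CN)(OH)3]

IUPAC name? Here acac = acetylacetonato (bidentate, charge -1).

barium (acetylacetonato)cyanotrihydroxoferrate(III)

The 1 barium counter-ion carries a total charge of +2, so each complex ion is 2−.
Ligand charges: 3×hydroxo (-1 each), 1×acetylacetonato (-1 each), 1×cyano (-1 each); total -5. So Fe + (-5) = 2−, giving Fe = +3.
Ligands are named alphabetically: acetylacetonato before cyano before hydroxo.
The complex ion is anionic, so iron takes the -ate form ferrate(III).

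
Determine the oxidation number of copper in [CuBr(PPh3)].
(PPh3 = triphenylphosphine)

+1

No counter-ion: the bracketed complex is neutral.
Ligand charges: 1×Br = -1; 1×PPh3 neutral; sum -1.
Cu + (-1) = 0 ⇒ Cu is +1.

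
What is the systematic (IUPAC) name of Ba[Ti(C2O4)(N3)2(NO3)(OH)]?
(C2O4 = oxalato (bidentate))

barium diazidohydroxonitratooxalatotitanate(IV)

The 1 barium counter-ion carries a total charge of +2, so each complex ion is 2−.
Ligand charges: 1×oxalato (-2 each), 1×nitrato (-1 each), 1×hydroxo (-1 each), 2×azido (-1 each); total -6. So Ti + (-6) = 2−, giving Ti = +4.
Ligands are named alphabetically: azido before hydroxo before nitrato before oxalato.
The complex ion is anionic, so titanium takes the -ate form titanate(IV).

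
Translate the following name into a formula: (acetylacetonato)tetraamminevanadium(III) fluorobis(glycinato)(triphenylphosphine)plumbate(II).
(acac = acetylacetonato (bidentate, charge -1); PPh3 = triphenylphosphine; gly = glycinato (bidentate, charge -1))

Cation [V…]: ligand charges -1, V(III) ⇒ ion charge 2+.
Anion [Pb…]: ligand charges -3, Pb(II) ⇒ ion charge 1−.

[V(acac)(NH3)4][PbF(gly)2(PPh3)]2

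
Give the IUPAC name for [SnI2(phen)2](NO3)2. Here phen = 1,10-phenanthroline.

diiodobis(1,10-phenanthroline)tin(IV) nitrate

The 2 nitrate counter-ions carry a total charge of -2, so each complex ion is 2+.
Ligand charges: 2×iodo (-1 each), 2×1,10-phenanthroline (neutral); total -2. So Sn + (-2) = 2+, giving Sn = +4.
Ligands are named alphabetically: iodo before phenanthroline.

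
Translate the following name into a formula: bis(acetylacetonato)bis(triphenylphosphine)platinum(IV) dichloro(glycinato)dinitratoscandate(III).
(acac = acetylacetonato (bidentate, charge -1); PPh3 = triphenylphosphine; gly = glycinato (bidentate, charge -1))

[Pt(acac)2(PPh3)2][ScCl2(gly)(NO3)2]

Cation [Pt…]: ligand charges -2, Pt(IV) ⇒ ion charge 2+.
Anion [Sc…]: ligand charges -5, Sc(III) ⇒ ion charge 2−.
One 2+ cation balances one 2− anion.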